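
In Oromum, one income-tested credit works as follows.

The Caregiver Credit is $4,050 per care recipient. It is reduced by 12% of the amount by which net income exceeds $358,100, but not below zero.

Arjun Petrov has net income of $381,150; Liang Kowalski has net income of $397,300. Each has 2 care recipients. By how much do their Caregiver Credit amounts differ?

Arjun ($381,150): Caregiver Credit: base = 2 × $4,050 = $8,100. 12% of the $23,050 excess over $358,100 is $2,766; credit = $8,100 − $2,766 = $5,334.
Liang ($397,300): Caregiver Credit: base = 2 × $4,050 = $8,100. 12% of the $39,200 excess over $358,100 is $4,704; credit = $8,100 − $4,704 = $3,396.
Difference: |$5,334 − $3,396| = $1,938.

$1,938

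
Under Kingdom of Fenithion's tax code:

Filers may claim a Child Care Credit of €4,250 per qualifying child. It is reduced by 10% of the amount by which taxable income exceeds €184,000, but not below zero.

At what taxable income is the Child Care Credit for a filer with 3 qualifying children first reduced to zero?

Full credit = 3 × €4,250 = €12,750.
The credit falls by 10% of each euro above €184,000, so it reaches zero when the excess is €12,750 / 10% = €127,500: income = €184,000 + €127,500 = €311,500.

€311,500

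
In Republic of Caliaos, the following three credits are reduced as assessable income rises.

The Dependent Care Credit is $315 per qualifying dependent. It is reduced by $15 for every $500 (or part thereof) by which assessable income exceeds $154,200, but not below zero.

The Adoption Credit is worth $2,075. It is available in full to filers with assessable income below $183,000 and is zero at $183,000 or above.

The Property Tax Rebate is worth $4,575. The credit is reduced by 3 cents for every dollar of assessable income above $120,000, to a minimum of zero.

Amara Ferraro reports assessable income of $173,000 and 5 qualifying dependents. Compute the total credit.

$6,065

Dependent Care Credit: base = 5 × $315 = $1,575. income exceeds $154,200 by $18,800, which is 38 full-or-partial $500 increments; reduction = 38 × $15 = $570, leaving $1,005.
Adoption Credit: $173,000 is below the $183,000 cutoff, so the full $2,075 applies.
Property Tax Rebate: 3% of the $53,000 excess over $120,000 is $1,590; credit = $4,575 − $1,590 = $2,985.
Total: $1,005 + $2,075 + $2,985 = $6,065.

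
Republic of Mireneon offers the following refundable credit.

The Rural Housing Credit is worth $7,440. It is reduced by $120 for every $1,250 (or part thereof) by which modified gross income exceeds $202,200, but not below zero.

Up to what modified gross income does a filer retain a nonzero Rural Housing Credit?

$278,450

After 61 increments the reduction is 61 × $120 = $7,320, leaving $120; one more increment wipes it out. Increment 61 ends at excess 61 × $1,250 = $76,250, so the highest qualifying income is $202,200 + $76,250 = $278,450.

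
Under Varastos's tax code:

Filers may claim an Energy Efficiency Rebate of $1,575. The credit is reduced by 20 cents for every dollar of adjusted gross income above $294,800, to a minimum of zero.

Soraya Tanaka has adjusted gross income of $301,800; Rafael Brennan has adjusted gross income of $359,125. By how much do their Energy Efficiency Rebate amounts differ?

$175

Soraya ($301,800): Energy Efficiency Rebate: 20% of the $7,000 excess over $294,800 is $1,400; credit = $1,575 − $1,400 = $175.
Rafael ($359,125): Energy Efficiency Rebate: 20% of the $64,325 excess over $294,800 is $12,865 ≥ base, so the credit is $0.
Difference: |$175 − $0| = $175.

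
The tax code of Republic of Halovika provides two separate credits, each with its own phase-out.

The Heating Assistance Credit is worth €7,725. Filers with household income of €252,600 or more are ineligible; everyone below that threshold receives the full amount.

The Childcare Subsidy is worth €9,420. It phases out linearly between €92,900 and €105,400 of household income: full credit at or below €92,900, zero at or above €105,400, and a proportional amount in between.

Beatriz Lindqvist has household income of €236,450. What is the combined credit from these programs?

Heating Assistance Credit: €236,450 is below the €252,600 cutoff, so the full €7,725 applies.
Childcare Subsidy: €236,450 is at or above €105,400, so the credit is €0.
Total: €7,725 + €0 = €7,725.

€7,725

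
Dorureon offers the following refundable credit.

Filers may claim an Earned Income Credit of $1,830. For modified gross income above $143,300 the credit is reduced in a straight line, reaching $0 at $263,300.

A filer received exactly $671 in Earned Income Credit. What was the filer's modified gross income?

$219,300

$671 is 671/1,830 of the full $1,830, so 1,159/1,830 of the $120,000 range has been used: income = $143,300 + $120,000 × 1,159/1,830 = $219,300.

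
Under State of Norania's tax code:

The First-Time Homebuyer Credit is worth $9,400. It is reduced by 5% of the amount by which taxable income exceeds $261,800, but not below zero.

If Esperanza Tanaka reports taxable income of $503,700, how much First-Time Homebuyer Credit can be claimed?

First-Time Homebuyer Credit: 5% of the $241,900 excess over $261,800 is $12,095 ≥ base, so the credit is $0.

$0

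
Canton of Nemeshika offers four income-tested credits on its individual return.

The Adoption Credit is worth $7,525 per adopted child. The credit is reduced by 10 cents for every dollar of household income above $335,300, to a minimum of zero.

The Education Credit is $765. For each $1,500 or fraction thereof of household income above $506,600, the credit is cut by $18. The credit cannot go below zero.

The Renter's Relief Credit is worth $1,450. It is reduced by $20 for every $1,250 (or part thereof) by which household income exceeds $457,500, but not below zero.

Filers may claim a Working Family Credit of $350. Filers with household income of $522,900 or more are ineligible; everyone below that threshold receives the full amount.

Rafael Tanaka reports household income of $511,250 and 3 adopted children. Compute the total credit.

$6,613

Adoption Credit: base = 3 × $7,525 = $22,575. 10% of the $175,950 excess over $335,300 is $17,595; credit = $22,575 − $17,595 = $4,980.
Education Credit: income exceeds $506,600 by $4,650, which is 4 full-or-partial $1,500 increments; reduction = 4 × $18 = $72, leaving $693.
Renter's Relief Credit: income exceeds $457,500 by $53,750, which is 43 full-or-partial $1,250 increments; reduction = 43 × $20 = $860, leaving $590.
Working Family Credit: $511,250 is below the $522,900 cutoff, so the full $350 applies.
Total: $4,980 + $693 + $590 + $350 = $6,613.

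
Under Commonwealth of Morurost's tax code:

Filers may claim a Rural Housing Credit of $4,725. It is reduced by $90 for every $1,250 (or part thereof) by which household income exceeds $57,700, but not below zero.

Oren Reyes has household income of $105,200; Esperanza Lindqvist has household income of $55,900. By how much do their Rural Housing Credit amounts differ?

$3,420

Oren ($105,200): Rural Housing Credit: income exceeds $57,700 by $47,500, which is 38 full-or-partial $1,250 increments; reduction = 38 × $90 = $3,420, leaving $1,305.
Esperanza ($55,900): Rural Housing Credit: $55,900 is at or below the $57,700 threshold, so the full $4,725 applies.
Difference: |$1,305 − $4,725| = $3,420.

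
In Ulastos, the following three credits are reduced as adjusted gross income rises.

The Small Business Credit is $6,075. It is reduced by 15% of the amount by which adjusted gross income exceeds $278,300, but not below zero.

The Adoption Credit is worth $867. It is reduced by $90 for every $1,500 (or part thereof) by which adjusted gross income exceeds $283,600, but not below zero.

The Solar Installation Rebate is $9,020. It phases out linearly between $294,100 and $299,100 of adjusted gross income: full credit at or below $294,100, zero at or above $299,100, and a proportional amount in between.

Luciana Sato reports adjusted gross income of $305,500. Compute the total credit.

$1,995

Small Business Credit: 15% of the $27,200 excess over $278,300 is $4,080; credit = $6,075 − $4,080 = $1,995.
Adoption Credit: income exceeds $283,600 by $21,900 → 15 increments × $90 = $1,350 ≥ base, so the credit is $0.
Solar Installation Rebate: $305,500 is at or above $299,100, so the credit is $0.
Total: $1,995 + $0 + $0 = $1,995.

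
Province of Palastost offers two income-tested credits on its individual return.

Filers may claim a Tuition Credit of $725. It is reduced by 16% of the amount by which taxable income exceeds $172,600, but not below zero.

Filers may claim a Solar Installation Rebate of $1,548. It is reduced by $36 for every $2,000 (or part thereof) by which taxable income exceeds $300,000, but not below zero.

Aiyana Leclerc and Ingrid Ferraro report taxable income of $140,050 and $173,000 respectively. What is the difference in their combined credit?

Aiyana ($140,050): Tuition Credit: $140,050 is at or below the $172,600 threshold, so the full $725 applies. Solar Installation Rebate: $140,050 is at or below the $300,000 threshold, so the full $1,548 applies. total $725 + $1,548 = $2,273
Ingrid ($173,000): Tuition Credit: 16% of the $400 excess over $172,600 is $64; credit = $725 − $64 = $661. Solar Installation Rebate: $173,000 is at or below the $300,000 threshold, so the full $1,548 applies. total $661 + $1,548 = $2,209
Difference: |$2,273 − $2,209| = $64.

$64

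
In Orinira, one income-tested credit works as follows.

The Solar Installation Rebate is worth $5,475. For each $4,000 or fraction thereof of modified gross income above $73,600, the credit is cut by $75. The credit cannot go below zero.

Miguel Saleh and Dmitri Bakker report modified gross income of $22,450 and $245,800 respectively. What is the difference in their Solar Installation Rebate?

Miguel ($22,450): Solar Installation Rebate: $22,450 is at or below the $73,600 threshold, so the full $5,475 applies.
Dmitri ($245,800): Solar Installation Rebate: income exceeds $73,600 by $172,200, which is 44 full-or-partial $4,000 increments; reduction = 44 × $75 = $3,300, leaving $2,175.
Difference: |$5,475 − $2,175| = $3,300.

$3,300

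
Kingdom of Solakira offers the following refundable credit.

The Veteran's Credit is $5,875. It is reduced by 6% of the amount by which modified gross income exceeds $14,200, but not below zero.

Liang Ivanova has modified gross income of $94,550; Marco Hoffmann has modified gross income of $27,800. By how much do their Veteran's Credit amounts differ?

Liang ($94,550): Veteran's Credit: 6% of the $80,350 excess over $14,200 is $4,821; credit = $5,875 − $4,821 = $1,054.
Marco ($27,800): Veteran's Credit: 6% of the $13,600 excess over $14,200 is $816; credit = $5,875 − $816 = $5,059.
Difference: |$1,054 − $5,059| = $4,005.

$4,005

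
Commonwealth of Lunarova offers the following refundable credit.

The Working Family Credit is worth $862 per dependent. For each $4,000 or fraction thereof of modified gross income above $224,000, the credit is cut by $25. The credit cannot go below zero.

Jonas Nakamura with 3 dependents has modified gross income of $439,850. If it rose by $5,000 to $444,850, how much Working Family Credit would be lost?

At $439,850 — base = 3 × $862 = $2,586. income exceeds $224,000 by $215,850, which is 54 full-or-partial $4,000 increments; reduction = 54 × $25 = $1,350, leaving $1,236.
At $444,850 — base = 3 × $862 = $2,586. income exceeds $224,000 by $220,850, which is 56 full-or-partial $4,000 increments; reduction = 56 × $25 = $1,400, leaving $1,186.
Lost: $1,236 − $1,186 = $50.

$50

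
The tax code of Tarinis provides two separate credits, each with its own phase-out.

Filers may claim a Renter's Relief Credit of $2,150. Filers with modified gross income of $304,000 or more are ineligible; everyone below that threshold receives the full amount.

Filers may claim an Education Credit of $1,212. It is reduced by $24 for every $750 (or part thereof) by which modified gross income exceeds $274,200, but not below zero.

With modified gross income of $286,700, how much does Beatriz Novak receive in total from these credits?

$2,954

Renter's Relief Credit: $286,700 is below the $304,000 cutoff, so the full $2,150 applies.
Education Credit: income exceeds $274,200 by $12,500, which is 17 full-or-partial $750 increments; reduction = 17 × $24 = $408, leaving $804.
Total: $2,150 + $804 = $2,954.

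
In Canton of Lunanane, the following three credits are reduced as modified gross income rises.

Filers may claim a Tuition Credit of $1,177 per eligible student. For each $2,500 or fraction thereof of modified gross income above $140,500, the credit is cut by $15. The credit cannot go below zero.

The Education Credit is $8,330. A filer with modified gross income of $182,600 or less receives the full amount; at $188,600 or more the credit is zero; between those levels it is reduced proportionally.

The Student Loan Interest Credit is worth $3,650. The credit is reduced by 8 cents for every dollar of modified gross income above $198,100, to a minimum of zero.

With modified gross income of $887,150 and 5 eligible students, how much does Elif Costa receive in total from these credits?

$1,400

Tuition Credit: base = 5 × $1,177 = $5,885. income exceeds $140,500 by $746,650, which is 299 full-or-partial $2,500 increments; reduction = 299 × $15 = $4,485, leaving $1,400.
Education Credit: $887,150 is at or above $188,600, so the credit is $0.
Student Loan Interest Credit: 8% of the $689,050 excess over $198,100 is $55,124 ≥ base, so the credit is $0.
Total: $1,400 + $0 + $0 = $1,400.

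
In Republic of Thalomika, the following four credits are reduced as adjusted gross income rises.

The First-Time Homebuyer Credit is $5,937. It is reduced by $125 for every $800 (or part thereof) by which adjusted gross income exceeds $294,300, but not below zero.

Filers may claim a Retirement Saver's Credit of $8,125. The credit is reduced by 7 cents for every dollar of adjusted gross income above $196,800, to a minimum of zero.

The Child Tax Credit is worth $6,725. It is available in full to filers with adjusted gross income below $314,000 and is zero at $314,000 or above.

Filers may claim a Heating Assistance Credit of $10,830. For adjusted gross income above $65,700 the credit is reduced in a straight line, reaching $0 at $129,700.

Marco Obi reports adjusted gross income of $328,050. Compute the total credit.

$562

First-Time Homebuyer Credit: income exceeds $294,300 by $33,750, which is 43 full-or-partial $800 increments; reduction = 43 × $125 = $5,375, leaving $562.
Retirement Saver's Credit: 7% of the $131,250 excess over $196,800 is $9,187.50 ≥ base, so the credit is $0.
Child Tax Credit: $328,050 meets or exceeds the $314,000 cutoff, so the credit is $0.
Heating Assistance Credit: $328,050 is at or above $129,700, so the credit is $0.
Total: $562 + $0 + $0 + $0 = $562.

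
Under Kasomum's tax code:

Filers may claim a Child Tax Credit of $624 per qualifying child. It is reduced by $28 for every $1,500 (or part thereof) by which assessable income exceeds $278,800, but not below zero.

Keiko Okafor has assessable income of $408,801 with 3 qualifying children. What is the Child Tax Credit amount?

Child Tax Credit: base = 3 × $624 = $1,872. income exceeds $278,800 by $130,001 → 87 increments × $28 = $2,436 ≥ base, so the credit is $0.

$0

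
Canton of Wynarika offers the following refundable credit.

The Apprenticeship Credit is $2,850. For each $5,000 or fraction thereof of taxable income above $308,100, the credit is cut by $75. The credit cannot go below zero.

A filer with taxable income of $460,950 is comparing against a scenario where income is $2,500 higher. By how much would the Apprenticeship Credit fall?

At $460,950 — income exceeds $308,100 by $152,850, which is 31 full-or-partial $5,000 increments; reduction = 31 × $75 = $2,325, leaving $525.
At $463,450 — income exceeds $308,100 by $155,350, which is 32 full-or-partial $5,000 increments; reduction = 32 × $75 = $2,400, leaving $450.
Lost: $525 − $450 = $75.

$75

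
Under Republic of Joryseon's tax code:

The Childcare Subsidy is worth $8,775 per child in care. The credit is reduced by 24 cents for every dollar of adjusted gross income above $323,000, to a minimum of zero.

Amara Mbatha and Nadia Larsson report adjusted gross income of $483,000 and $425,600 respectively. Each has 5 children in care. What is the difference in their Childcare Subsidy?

$13,776

Amara ($483,000): Childcare Subsidy: base = 5 × $8,775 = $43,875. 24% of the $160,000 excess over $323,000 is $38,400; credit = $43,875 − $38,400 = $5,475.
Nadia ($425,600): Childcare Subsidy: base = 5 × $8,775 = $43,875. 24% of the $102,600 excess over $323,000 is $24,624; credit = $43,875 − $24,624 = $19,251.
Difference: |$5,475 − $19,251| = $13,776.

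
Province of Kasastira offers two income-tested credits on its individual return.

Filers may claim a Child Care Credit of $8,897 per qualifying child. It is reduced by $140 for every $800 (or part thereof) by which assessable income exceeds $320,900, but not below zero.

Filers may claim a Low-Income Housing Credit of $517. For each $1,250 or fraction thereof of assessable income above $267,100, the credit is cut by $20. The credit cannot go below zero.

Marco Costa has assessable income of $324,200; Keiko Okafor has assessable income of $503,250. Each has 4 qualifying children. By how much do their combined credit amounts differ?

Marco ($324,200): Child Care Credit: base = 4 × $8,897 = $35,588. income exceeds $320,900 by $3,300, which is 5 full-or-partial $800 increments; reduction = 5 × $140 = $700, leaving $34,888. Low-Income Housing Credit: income exceeds $267,100 by $57,100 → 46 increments × $20 = $920 ≥ base, so the credit is $0. total $34,888 + $0 = $34,888
Keiko ($503,250): Child Care Credit: base = 4 × $8,897 = $35,588. income exceeds $320,900 by $182,350, which is 228 full-or-partial $800 increments; reduction = 228 × $140 = $31,920, leaving $3,668. Low-Income Housing Credit: income exceeds $267,100 by $236,150 → 189 increments × $20 = $3,780 ≥ base, so the credit is $0. total $3,668 + $0 = $3,668
Difference: |$34,888 − $3,668| = $31,220.

$31,220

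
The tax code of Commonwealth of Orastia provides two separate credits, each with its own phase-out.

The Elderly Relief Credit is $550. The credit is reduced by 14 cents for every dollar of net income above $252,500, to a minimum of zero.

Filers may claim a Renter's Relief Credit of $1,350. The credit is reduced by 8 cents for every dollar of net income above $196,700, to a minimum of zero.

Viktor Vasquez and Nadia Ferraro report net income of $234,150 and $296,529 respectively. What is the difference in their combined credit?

Viktor ($234,150): Elderly Relief Credit: $234,150 is at or below the $252,500 threshold, so the full $550 applies. Renter's Relief Credit: 8% of the $37,450 excess over $196,700 is $2,996 ≥ base, so the credit is $0. total $550 + $0 = $550
Nadia ($296,529): Elderly Relief Credit: 14% of the $44,029 excess over $252,500 is $6,164.06 ≥ base, so the credit is $0. Renter's Relief Credit: 8% of the $99,829 excess over $196,700 is $7,986.32 ≥ base, so the credit is $0. total $0 + $0 = $0
Difference: |$550 − $0| = $550.

$550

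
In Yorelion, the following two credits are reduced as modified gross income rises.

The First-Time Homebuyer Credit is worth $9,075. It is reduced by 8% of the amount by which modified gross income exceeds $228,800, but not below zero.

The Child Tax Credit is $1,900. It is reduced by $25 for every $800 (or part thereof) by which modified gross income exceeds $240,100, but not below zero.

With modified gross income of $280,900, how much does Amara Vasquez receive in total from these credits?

$5,532

First-Time Homebuyer Credit: 8% of the $52,100 excess over $228,800 is $4,168; credit = $9,075 − $4,168 = $4,907.
Child Tax Credit: income exceeds $240,100 by $40,800, which is 51 full-or-partial $800 increments; reduction = 51 × $25 = $1,275, leaving $625.
Total: $4,907 + $625 = $5,532.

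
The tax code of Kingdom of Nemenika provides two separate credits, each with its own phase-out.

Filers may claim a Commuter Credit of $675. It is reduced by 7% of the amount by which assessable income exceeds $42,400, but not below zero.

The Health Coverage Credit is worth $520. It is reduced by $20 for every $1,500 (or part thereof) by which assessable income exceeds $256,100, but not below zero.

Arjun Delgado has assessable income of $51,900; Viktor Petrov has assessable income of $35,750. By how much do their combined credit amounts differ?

$665

Arjun ($51,900): Commuter Credit: 7% of the $9,500 excess over $42,400 is $665; credit = $675 − $665 = $10. Health Coverage Credit: $51,900 is at or below the $256,100 threshold, so the full $520 applies. total $10 + $520 = $530
Viktor ($35,750): Commuter Credit: $35,750 is at or below the $42,400 threshold, so the full $675 applies. Health Coverage Credit: $35,750 is at or below the $256,100 threshold, so the full $520 applies. total $675 + $520 = $1,195
Difference: |$530 − $1,195| = $665.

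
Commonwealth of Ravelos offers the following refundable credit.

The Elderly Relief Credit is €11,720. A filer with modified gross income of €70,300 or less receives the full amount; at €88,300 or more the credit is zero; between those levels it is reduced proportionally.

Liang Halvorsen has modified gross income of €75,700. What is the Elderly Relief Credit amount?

Elderly Relief Credit: €75,700 is €5,400 into a €18,000 phase-out range, leaving 12,600/18,000 of the credit: €11,720 × 12,600/18,000 = €8,204.

€8,204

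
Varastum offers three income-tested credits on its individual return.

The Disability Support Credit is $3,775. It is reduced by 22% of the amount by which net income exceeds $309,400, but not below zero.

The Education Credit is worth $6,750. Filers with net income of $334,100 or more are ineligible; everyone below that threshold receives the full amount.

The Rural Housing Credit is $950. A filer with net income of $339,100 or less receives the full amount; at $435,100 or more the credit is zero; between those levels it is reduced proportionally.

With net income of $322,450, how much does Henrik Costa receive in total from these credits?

Disability Support Credit: 22% of the $13,050 excess over $309,400 is $2,871; credit = $3,775 − $2,871 = $904.
Education Credit: $322,450 is below the $334,100 cutoff, so the full $6,750 applies.
Rural Housing Credit: $322,450 is at or below the $339,100 threshold, so the full $950 applies.
Total: $904 + $6,750 + $950 = $8,604.

$8,604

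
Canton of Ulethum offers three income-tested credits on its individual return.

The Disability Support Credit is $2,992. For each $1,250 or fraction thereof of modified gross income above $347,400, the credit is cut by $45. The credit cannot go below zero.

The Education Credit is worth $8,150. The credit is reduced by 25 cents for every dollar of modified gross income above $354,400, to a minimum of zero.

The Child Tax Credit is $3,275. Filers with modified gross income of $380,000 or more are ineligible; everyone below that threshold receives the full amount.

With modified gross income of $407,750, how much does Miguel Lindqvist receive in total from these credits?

Disability Support Credit: income exceeds $347,400 by $60,350, which is 49 full-or-partial $1,250 increments; reduction = 49 × $45 = $2,205, leaving $787.
Education Credit: 25% of the $53,350 excess over $354,400 is $13,337.50 ≥ base, so the credit is $0.
Child Tax Credit: $407,750 meets or exceeds the $380,000 cutoff, so the credit is $0.
Total: $787 + $0 + $0 = $787.

$787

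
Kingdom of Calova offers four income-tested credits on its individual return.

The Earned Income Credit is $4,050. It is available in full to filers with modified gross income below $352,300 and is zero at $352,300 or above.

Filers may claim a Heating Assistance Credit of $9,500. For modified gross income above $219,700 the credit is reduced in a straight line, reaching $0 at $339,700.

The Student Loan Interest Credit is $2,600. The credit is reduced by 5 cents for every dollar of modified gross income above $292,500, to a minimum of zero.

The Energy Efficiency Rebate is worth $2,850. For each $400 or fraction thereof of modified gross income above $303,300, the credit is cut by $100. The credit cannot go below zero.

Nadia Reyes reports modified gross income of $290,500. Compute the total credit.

$13,395

Earned Income Credit: $290,500 is below the $352,300 cutoff, so the full $4,050 applies.
Heating Assistance Credit: $290,500 is $70,800 into a $120,000 phase-out range, leaving 49,200/120,000 of the credit: $9,500 × 49,200/120,000 = $3,895.
Student Loan Interest Credit: $290,500 is at or below the $292,500 threshold, so the full $2,600 applies.
Energy Efficiency Rebate: $290,500 is at or below the $303,300 threshold, so the full $2,850 applies.
Total: $4,050 + $3,895 + $2,600 + $2,850 = $13,395.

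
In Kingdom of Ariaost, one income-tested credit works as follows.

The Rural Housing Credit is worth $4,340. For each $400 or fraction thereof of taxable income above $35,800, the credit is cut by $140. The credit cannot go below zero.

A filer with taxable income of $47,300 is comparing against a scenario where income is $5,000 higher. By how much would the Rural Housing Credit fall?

$280

At $47,300 — income exceeds $35,800 by $11,500, which is 29 full-or-partial $400 increments; reduction = 29 × $140 = $4,060, leaving $280.
At $52,300 — income exceeds $35,800 by $16,500 → 42 increments × $140 = $5,880 ≥ base, so the credit is $0.
Lost: $280 − $0 = $280.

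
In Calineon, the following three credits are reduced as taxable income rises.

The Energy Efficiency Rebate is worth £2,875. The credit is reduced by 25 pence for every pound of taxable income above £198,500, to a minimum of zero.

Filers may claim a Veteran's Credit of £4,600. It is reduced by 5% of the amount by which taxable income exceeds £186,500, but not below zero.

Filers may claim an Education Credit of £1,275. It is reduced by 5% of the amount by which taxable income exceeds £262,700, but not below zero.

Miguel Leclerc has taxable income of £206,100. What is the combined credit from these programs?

£5,870

Energy Efficiency Rebate: 25% of the £7,600 excess over £198,500 is £1,900; credit = £2,875 − £1,900 = £975.
Veteran's Credit: 5% of the £19,600 excess over £186,500 is £980; credit = £4,600 − £980 = £3,620.
Education Credit: £206,100 is at or below the £262,700 threshold, so the full £1,275 applies.
Total: £975 + £3,620 + £1,275 = £5,870.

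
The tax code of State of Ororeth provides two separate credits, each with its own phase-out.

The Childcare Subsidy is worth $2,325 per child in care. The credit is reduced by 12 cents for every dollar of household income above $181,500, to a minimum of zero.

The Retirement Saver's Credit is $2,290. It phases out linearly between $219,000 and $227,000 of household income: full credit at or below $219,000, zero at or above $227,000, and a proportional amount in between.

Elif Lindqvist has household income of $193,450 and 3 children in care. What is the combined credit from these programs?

Childcare Subsidy: base = 3 × $2,325 = $6,975. 12% of the $11,950 excess over $181,500 is $1,434; credit = $6,975 − $1,434 = $5,541.
Retirement Saver's Credit: $193,450 is at or below the $219,000 threshold, so the full $2,290 applies.
Total: $5,541 + $2,290 = $7,831.

$7,831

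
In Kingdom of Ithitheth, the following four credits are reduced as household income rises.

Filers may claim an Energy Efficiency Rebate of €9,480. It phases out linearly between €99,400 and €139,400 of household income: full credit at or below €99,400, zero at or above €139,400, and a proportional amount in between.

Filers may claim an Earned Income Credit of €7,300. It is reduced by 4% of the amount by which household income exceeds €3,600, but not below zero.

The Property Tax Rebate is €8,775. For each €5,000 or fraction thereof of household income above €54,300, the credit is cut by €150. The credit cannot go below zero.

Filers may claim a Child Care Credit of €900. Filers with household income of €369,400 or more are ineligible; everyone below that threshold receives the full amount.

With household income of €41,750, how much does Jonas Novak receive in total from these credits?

Energy Efficiency Rebate: €41,750 is at or below the €99,400 threshold, so the full €9,480 applies.
Earned Income Credit: 4% of the €38,150 excess over €3,600 is €1,526; credit = €7,300 − €1,526 = €5,774.
Property Tax Rebate: €41,750 is at or below the €54,300 threshold, so the full €8,775 applies.
Child Care Credit: €41,750 is below the €369,400 cutoff, so the full €900 applies.
Total: €9,480 + €5,774 + €8,775 + €900 = €24,929.

€24,929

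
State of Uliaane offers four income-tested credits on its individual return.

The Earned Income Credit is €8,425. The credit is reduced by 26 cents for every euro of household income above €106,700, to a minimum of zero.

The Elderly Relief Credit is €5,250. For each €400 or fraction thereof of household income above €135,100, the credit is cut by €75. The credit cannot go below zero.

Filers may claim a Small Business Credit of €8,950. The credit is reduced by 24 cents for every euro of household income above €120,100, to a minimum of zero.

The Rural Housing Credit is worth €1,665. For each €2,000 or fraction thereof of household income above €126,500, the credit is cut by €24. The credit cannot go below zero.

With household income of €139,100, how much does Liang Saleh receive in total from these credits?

€10,388

Earned Income Credit: 26% of the €32,400 excess over €106,700 is €8,424; credit = €8,425 − €8,424 = €1.
Elderly Relief Credit: income exceeds €135,100 by €4,000, which is 10 full-or-partial €400 increments; reduction = 10 × €75 = €750, leaving €4,500.
Small Business Credit: 24% of the €19,000 excess over €120,100 is €4,560; credit = €8,950 − €4,560 = €4,390.
Rural Housing Credit: income exceeds €126,500 by €12,600, which is 7 full-or-partial €2,000 increments; reduction = 7 × €24 = €168, leaving €1,497.
Total: €1 + €4,500 + €4,390 + €1,497 = €10,388.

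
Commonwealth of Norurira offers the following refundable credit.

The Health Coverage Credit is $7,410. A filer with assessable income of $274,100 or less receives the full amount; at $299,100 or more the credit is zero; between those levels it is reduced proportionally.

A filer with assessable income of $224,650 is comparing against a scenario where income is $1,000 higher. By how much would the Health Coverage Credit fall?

$0

At $224,650 — $224,650 is at or below the $274,100 threshold, so the full $7,410 applies.
At $225,650 — $225,650 is at or below the $274,100 threshold, so the full $7,410 applies.
Lost: $7,410 − $7,410 = $0.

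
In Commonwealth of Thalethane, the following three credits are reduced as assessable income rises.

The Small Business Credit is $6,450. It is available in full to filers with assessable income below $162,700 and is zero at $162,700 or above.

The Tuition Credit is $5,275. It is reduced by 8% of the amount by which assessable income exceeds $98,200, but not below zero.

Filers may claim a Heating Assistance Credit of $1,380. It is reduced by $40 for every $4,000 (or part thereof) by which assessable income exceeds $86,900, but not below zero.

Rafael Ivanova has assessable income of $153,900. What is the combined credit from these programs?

$7,969

Small Business Credit: $153,900 is below the $162,700 cutoff, so the full $6,450 applies.
Tuition Credit: 8% of the $55,700 excess over $98,200 is $4,456; credit = $5,275 − $4,456 = $819.
Heating Assistance Credit: income exceeds $86,900 by $67,000, which is 17 full-or-partial $4,000 increments; reduction = 17 × $40 = $680, leaving $700.
Total: $6,450 + $819 + $700 = $7,969.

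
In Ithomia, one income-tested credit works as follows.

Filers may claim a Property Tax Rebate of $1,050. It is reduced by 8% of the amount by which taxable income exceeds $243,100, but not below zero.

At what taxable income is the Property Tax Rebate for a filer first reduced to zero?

The credit falls by 8% of each dollar above $243,100, so it reaches zero when the excess is $1,050 / 8% = $13,125: income = $243,100 + $13,125 = $256,225.

$256,225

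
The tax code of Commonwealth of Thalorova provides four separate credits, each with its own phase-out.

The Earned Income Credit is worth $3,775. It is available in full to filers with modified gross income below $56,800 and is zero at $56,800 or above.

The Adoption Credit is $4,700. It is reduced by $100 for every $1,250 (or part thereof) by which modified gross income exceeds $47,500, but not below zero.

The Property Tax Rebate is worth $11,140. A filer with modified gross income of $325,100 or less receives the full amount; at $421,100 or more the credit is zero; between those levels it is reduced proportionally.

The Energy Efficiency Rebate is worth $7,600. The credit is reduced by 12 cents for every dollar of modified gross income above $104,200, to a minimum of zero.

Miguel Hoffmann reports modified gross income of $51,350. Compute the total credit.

$26,815

Earned Income Credit: $51,350 is below the $56,800 cutoff, so the full $3,775 applies.
Adoption Credit: income exceeds $47,500 by $3,850, which is 4 full-or-partial $1,250 increments; reduction = 4 × $100 = $400, leaving $4,300.
Property Tax Rebate: $51,350 is at or below the $325,100 threshold, so the full $11,140 applies.
Energy Efficiency Rebate: $51,350 is at or below the $104,200 threshold, so the full $7,600 applies.
Total: $3,775 + $4,300 + $11,140 + $7,600 = $26,815.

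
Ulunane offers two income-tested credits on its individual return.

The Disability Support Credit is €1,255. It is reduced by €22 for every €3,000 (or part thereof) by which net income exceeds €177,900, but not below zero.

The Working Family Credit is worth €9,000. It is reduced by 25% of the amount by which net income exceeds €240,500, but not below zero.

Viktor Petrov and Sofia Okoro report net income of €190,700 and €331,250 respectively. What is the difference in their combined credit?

€10,034

Viktor (€190,700): Disability Support Credit: income exceeds €177,900 by €12,800, which is 5 full-or-partial €3,000 increments; reduction = 5 × €22 = €110, leaving €1,145. Working Family Credit: €190,700 is at or below the €240,500 threshold, so the full €9,000 applies. total €1,145 + €9,000 = €10,145
Sofia (€331,250): Disability Support Credit: income exceeds €177,900 by €153,350, which is 52 full-or-partial €3,000 increments; reduction = 52 × €22 = €1,144, leaving €111. Working Family Credit: 25% of the €90,750 excess over €240,500 is €22,687.50 ≥ base, so the credit is €0. total €111 + €0 = €111
Difference: |€10,145 − €111| = €10,034.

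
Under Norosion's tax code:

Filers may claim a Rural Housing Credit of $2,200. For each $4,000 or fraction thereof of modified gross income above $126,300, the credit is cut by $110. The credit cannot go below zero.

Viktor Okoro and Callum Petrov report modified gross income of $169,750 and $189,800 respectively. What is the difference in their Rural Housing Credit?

$550

Viktor ($169,750): Rural Housing Credit: income exceeds $126,300 by $43,450, which is 11 full-or-partial $4,000 increments; reduction = 11 × $110 = $1,210, leaving $990.
Callum ($189,800): Rural Housing Credit: income exceeds $126,300 by $63,500, which is 16 full-or-partial $4,000 increments; reduction = 16 × $110 = $1,760, leaving $440.
Difference: |$990 − $440| = $550.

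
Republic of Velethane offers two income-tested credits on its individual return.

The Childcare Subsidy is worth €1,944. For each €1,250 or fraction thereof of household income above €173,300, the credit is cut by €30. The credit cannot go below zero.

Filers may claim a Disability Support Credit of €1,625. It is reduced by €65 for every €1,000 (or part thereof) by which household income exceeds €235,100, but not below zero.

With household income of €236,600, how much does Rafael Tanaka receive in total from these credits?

€1,909

Childcare Subsidy: income exceeds €173,300 by €63,300, which is 51 full-or-partial €1,250 increments; reduction = 51 × €30 = €1,530, leaving €414.
Disability Support Credit: income exceeds €235,100 by €1,500, which is 2 full-or-partial €1,000 increments; reduction = 2 × €65 = €130, leaving €1,495.
Total: €414 + €1,495 = €1,909.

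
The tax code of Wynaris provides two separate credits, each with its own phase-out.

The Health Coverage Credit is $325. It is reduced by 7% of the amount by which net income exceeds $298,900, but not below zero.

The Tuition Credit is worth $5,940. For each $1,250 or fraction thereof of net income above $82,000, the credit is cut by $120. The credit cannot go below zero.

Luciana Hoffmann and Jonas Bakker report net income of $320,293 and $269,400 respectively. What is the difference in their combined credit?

$325

Luciana ($320,293): Health Coverage Credit: 7% of the $21,393 excess over $298,900 is $1,497.51 ≥ base, so the credit is $0. Tuition Credit: income exceeds $82,000 by $238,293 → 191 increments × $120 = $22,920 ≥ base, so the credit is $0. total $0 + $0 = $0
Jonas ($269,400): Health Coverage Credit: $269,400 is at or below the $298,900 threshold, so the full $325 applies. Tuition Credit: income exceeds $82,000 by $187,400 → 150 increments × $120 = $18,000 ≥ base, so the credit is $0. total $325 + $0 = $325
Difference: |$0 − $325| = $325.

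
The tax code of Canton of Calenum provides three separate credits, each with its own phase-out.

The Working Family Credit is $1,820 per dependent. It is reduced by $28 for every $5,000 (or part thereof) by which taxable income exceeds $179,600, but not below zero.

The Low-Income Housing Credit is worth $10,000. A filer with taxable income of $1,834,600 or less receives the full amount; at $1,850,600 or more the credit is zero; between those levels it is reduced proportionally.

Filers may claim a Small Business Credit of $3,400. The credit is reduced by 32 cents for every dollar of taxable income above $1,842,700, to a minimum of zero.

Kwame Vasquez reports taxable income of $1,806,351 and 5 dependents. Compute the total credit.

Working Family Credit: base = 5 × $1,820 = $9,100. income exceeds $179,600 by $1,626,751 → 326 increments × $28 = $9,128 ≥ base, so the credit is $0.
Low-Income Housing Credit: $1,806,351 is at or below the $1,834,600 threshold, so the full $10,000 applies.
Small Business Credit: $1,806,351 is at or below the $1,842,700 threshold, so the full $3,400 applies.
Total: $0 + $10,000 + $3,400 = $13,400.

$13,400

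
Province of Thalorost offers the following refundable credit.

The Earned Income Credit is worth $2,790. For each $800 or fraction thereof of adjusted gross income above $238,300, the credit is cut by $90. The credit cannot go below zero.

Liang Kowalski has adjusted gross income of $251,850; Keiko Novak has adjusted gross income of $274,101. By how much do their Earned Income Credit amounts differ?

Liang ($251,850): Earned Income Credit: income exceeds $238,300 by $13,550, which is 17 full-or-partial $800 increments; reduction = 17 × $90 = $1,530, leaving $1,260.
Keiko ($274,101): Earned Income Credit: income exceeds $238,300 by $35,801 → 45 increments × $90 = $4,050 ≥ base, so the credit is $0.
Difference: |$1,260 − $0| = $1,260.

$1,260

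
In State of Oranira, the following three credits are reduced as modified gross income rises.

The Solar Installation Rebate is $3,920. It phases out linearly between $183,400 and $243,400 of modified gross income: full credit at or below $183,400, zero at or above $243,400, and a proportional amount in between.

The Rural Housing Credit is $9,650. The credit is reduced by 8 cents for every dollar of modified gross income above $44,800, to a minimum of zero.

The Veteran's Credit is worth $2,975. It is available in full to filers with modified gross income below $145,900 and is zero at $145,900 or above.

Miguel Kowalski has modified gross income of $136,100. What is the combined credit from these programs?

Solar Installation Rebate: $136,100 is at or below the $183,400 threshold, so the full $3,920 applies.
Rural Housing Credit: 8% of the $91,300 excess over $44,800 is $7,304; credit = $9,650 − $7,304 = $2,346.
Veteran's Credit: $136,100 is below the $145,900 cutoff, so the full $2,975 applies.
Total: $3,920 + $2,346 + $2,975 = $9,241.

$9,241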